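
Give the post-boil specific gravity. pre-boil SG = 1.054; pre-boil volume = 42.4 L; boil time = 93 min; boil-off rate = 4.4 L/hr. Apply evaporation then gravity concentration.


V_post = V_pre − rate·(t/60);  SG_post = 1 + (SG_pre−1)·V_pre/V_post
V_post = 42.4 − 4.4·(93/60) = 35.5800
SG_post = 1 + (1.054 − 1)·42.4/35.5800

1.0644


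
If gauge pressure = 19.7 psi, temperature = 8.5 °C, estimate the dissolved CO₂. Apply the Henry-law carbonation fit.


vols = (P + 14.695)·(0.01821 + 0.09011·e^(−0.04·T))
vols = (19.7 + 14.695)·(0.01821 + 0.09011·e^(−0.04·8.5))

2.8323 volumes


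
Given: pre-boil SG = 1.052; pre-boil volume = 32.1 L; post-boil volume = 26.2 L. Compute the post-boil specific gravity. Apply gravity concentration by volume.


SG_post = 1 + (SG_pre − 1)·V_pre/V_post
pts_pre = (1.052 − 1)·1000 = 52.0000
pts_post = 52.0000·32.1/26.2 = 63.7099
SG_post = 1 + 63.7099/1000

1.0637


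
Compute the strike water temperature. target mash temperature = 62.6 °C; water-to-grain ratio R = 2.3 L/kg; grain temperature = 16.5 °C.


T_strike = (0.41/R)·(T_mash − T_grain) + T_mash
T_strike = (0.41/2.3)·(62.6 − 16.5) + 62.6

70.8178 °C


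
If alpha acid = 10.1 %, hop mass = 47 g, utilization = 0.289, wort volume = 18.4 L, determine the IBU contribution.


IBU = (α/100)·mass·U·1000 / V
IBU = (10.1/100)·47·0.289·1000 / 18.4

74.5589 IBU


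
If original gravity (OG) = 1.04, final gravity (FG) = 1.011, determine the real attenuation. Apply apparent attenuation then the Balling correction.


AA = (OG−FG)/(OG−1)·100;  RA = AA·0.8192
AA = (1.04 − 1.011)/(1.04 − 1)·100 = 72.5000
RA = 72.5000·0.8192

59.3920 %


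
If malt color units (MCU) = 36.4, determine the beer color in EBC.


SRM = 1.4922·MCU^0.6859;  EBC = SRM·1.97
SRM = 1.4922·36.4^0.6859 = 17.5625
EBC = 17.5625·1.97

34.5981 EBC


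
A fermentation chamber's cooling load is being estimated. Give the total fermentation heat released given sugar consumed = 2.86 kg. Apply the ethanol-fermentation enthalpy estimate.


Q = m_sugar · 590 kJ/kg
Q = 2.86 · 590

1687.4000 kJ


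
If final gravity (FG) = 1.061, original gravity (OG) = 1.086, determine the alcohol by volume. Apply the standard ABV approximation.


ABV = (OG − FG) · 131.25
ABV = (1.086 − 1.061) · 131.25

3.2813 % ABV


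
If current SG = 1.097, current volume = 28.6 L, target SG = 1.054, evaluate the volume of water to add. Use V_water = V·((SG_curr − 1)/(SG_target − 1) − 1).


V_water = 28.6·((1.097 − 1)/(1.054 − 1) − 1)

22.7741 L


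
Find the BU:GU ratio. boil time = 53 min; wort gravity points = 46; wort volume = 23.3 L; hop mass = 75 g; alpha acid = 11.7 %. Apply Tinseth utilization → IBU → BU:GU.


U = 1.65·0.000125^(GP/1000)·(1−e^(−0.04t))/4.15;  IBU = (α/100)·m·U·1000/V;  BU:GU = IBU/GP
U = 1.65·0.000125^(46/1000)·(1−e^(−0.04·53))/4.15 = 0.2314
IBU = (11.7/100)·75·0.2314·1000/23.3 = 87.1469
BU:GU = 87.1469/46

1.8945


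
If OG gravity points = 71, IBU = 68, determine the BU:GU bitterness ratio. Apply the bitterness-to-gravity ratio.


BU:GU = IBU / OG_points
BU:GU = 68 / 71

0.9577


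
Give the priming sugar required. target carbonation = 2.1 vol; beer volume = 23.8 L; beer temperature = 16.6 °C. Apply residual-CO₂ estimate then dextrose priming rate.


residual = 14.695·(0.01821 + 0.09011·e^(−0.04·T));  sugar = (target − residual)·4.0·V
residual = 14.695·(0.01821 + 0.09011·e^(−0.04·16.6)) = 0.9493
sugar = (2.1 − 0.9493)·4.0·23.8

109.5504 g


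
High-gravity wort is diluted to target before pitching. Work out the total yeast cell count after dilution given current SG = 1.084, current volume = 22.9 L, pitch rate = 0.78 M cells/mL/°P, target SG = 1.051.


V_w = V·((SG_c−1)/(SG_t−1)−1);  °P = 259 − 259/SG_t;  cells = rate·(V+V_w)·°P
V_w = 22.9·((1.084−1)/(1.051−1)−1) = 14.8176
V_final = 22.9 + 14.8176 = 37.7176
°P = 259 − 259/1.051 = 12.5680
cells = 0.78·37.7176·12.5680

369.7485 billion cells


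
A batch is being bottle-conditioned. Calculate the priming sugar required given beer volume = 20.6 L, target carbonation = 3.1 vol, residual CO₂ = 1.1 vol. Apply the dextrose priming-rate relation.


sugar = (target − residual)·4.0·V
sugar = (3.1 − 1.1)·4.0·20.6

164.8000 g


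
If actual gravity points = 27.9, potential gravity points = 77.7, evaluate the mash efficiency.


efficiency = actual / potential × 100
efficiency = 27.9 / 77.7 × 100

35.9073 %


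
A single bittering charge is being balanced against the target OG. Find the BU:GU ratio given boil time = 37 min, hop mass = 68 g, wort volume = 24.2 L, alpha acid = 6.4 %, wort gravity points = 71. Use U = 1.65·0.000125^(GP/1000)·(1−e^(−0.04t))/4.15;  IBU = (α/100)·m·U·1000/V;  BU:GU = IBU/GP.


U = 1.65·0.000125^(71/1000)·(1−e^(−0.04·37))/4.15 = 0.1622
IBU = (6.4/100)·68·0.1622·1000/24.2 = 29.1750
BU:GU = 29.1750/71

0.4109


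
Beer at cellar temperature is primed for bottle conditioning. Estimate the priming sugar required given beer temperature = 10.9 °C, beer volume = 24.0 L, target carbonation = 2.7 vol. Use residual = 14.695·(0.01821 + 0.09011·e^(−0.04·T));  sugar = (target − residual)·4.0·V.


residual = 14.695·(0.01821 + 0.09011·e^(−0.04·10.9)) = 1.1238
sugar = (2.7 − 1.1238)·4.0·24.0

151.3128 g


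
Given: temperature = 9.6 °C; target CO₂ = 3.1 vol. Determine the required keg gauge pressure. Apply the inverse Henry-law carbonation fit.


psi = vols/(0.01821 + 0.09011·e^(−0.04·T)) − 14.695
psi = 3.1/(0.01821 + 0.09011·e^(−0.04·9.6)) − 14.695

24.2562 psi


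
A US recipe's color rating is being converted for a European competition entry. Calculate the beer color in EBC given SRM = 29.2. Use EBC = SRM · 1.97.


EBC = 29.2 · 1.97

57.5240 EBC


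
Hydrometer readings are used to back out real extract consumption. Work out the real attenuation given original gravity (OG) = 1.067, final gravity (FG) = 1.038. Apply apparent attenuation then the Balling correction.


AA = (OG−FG)/(OG−1)·100;  RA = AA·0.8192
AA = (1.067 − 1.038)/(1.067 − 1)·100 = 43.2836
RA = 43.2836·0.8192

35.4579 %


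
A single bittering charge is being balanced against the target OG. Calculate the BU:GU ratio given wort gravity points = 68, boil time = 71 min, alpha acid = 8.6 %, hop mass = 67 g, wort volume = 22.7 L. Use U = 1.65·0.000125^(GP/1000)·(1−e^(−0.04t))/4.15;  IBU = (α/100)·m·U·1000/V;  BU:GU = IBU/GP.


U = 1.65·0.000125^(68/1000)·(1−e^(−0.04·71))/4.15 = 0.2032
IBU = (8.6/100)·67·0.2032·1000/22.7 = 51.5736
BU:GU = 51.5736/68

0.7584


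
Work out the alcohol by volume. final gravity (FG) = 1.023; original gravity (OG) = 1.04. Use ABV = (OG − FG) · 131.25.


ABV = (1.04 − 1.023) · 131.25

2.2313 % ABV


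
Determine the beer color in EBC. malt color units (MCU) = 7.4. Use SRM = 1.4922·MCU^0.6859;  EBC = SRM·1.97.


SRM = 1.4922·7.4^0.6859 = 5.8889
EBC = 5.8889·1.97

11.6011 EBC


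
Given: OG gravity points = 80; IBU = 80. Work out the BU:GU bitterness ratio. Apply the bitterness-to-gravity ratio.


BU:GU = IBU / OG_points
BU:GU = 80 / 80

1.0000


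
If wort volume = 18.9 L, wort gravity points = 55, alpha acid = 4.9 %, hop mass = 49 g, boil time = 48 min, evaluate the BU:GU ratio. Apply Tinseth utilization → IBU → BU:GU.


U = 1.65·0.000125^(GP/1000)·(1−e^(−0.04t))/4.15;  IBU = (α/100)·m·U·1000/V;  BU:GU = IBU/GP
U = 1.65·0.000125^(55/1000)·(1−e^(−0.04·48))/4.15 = 0.2070
IBU = (4.9/100)·49·0.2070·1000/18.9 = 26.2933
BU:GU = 26.2933/55

0.4781


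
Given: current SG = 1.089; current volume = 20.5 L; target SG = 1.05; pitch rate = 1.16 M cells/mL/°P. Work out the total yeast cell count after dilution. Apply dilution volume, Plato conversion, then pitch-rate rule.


V_w = V·((SG_c−1)/(SG_t−1)−1);  °P = 259 − 259/SG_t;  cells = rate·(V+V_w)·°P
V_w = 20.5·((1.089−1)/(1.05−1)−1) = 15.9900
V_final = 20.5 + 15.9900 = 36.4900
°P = 259 − 259/1.05 = 12.3333
cells = 1.16·36.4900·12.3333

522.0503 billion cells


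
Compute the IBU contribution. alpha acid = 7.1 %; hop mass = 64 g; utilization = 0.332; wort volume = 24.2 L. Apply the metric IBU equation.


IBU = (α/100)·mass·U·1000 / V
IBU = (7.1/100)·64·0.332·1000 / 24.2

62.3392 IBU


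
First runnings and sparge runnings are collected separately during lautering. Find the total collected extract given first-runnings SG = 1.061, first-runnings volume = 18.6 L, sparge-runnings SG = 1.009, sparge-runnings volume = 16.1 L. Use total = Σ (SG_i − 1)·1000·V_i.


first = (1.061 − 1)·1000·18.6 = 1134.6000
sparge = (1.009 − 1)·1000·16.1 = 144.9000
total = 1134.6000 + 144.9000

1279.5000 gravity·L


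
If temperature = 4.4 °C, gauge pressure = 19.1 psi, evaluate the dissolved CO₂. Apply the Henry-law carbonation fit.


vols = (P + 14.695)·(0.01821 + 0.09011·e^(−0.04·T))
vols = (19.1 + 14.695)·(0.01821 + 0.09011·e^(−0.04·4.4))

3.1692 volumes


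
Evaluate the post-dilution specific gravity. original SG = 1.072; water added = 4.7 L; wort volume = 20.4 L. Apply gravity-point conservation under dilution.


SG_new = 1 + (SG_old − 1)·V_old/(V_old + V_water)
pts = (1.072 − 1)·1000·20.4/(20.4 + 4.7) = 58.5179
SG_new = 1 + 58.5179/1000

1.0585


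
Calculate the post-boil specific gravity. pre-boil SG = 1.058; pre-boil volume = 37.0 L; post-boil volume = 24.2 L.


SG_post = 1 + (SG_pre − 1)·V_pre/V_post
pts_pre = (1.058 − 1)·1000 = 58.0000
pts_post = 58.0000·37.0/24.2 = 88.6777
SG_post = 1 + 88.6777/1000

1.0887


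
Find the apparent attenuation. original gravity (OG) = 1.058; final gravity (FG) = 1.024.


AA = (OG − FG)/(OG − 1) · 100
AA = (1.058 − 1.024)/(1.058 − 1) · 100

58.6207 %


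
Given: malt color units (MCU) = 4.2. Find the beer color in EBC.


SRM = 1.4922·MCU^0.6859;  EBC = SRM·1.97
SRM = 1.4922·4.2^0.6859 = 3.9931
EBC = 3.9931·1.97

7.8665 EBC


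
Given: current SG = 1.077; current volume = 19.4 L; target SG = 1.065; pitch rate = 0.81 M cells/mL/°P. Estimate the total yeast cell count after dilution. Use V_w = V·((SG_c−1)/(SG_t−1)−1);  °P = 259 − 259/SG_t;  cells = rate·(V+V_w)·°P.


V_w = 19.4·((1.077−1)/(1.065−1)−1) = 3.5815
V_final = 19.4 + 3.5815 = 22.9815
°P = 259 − 259/1.065 = 15.8075
cells = 0.81·22.9815·15.8075

294.2576 billion cells


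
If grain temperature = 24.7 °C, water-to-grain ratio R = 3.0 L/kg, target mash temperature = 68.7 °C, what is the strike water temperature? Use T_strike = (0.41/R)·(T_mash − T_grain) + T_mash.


T_strike = (0.41/3.0)·(68.7 − 24.7) + 68.7

74.7133 °C


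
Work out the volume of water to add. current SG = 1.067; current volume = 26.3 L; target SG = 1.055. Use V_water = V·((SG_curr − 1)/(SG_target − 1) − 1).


V_water = 26.3·((1.067 − 1)/(1.055 − 1) − 1)

5.7382 L


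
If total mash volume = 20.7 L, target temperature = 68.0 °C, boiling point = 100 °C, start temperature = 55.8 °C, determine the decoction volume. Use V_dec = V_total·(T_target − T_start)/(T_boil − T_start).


V_dec = 20.7·(68.0 − 55.8)/(100 − 55.8)

5.7136 L


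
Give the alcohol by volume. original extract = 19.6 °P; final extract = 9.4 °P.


SG = 259/(259 − P);  ABV = (OG − FG)·131.25
OG = 259/(259 − 19.6) = 1.0819
FG = 259/(259 − 9.4) = 1.0377
ABV = (1.0819 − 1.0377)·131.25

5.8027 % ABV


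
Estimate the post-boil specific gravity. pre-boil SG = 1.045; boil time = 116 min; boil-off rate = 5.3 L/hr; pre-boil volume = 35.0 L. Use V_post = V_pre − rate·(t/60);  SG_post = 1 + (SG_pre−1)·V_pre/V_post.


V_post = 35.0 − 5.3·(116/60) = 24.7533
SG_post = 1 + (1.045 − 1)·35.0/24.7533

1.0636


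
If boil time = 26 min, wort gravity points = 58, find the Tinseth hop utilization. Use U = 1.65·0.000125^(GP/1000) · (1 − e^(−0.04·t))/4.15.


bigness = 1.65·0.000125^(58/1000) = 0.9797
boil_factor = (1 − e^(−0.04·26))/4.15 = 0.1558
U = 0.9797 · 0.1558

0.1526


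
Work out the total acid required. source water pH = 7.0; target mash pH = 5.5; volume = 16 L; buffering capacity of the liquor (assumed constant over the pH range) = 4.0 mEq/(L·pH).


acid = buffering capacity · (pH_source − pH_target) · V
acid = 4.0 · (7.0 − 5.5) · 16

96.0000 mEq


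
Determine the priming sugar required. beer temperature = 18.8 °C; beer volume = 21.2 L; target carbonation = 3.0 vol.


residual = 14.695·(0.01821 + 0.09011·e^(−0.04·T));  sugar = (target − residual)·4.0·V
residual = 14.695·(0.01821 + 0.09011·e^(−0.04·18.8)) = 0.8918
sugar = (3.0 − 0.8918)·4.0·21.2

178.7721 g


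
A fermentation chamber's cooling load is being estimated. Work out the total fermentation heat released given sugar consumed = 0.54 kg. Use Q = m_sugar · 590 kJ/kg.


Q = 0.54 · 590

318.6000 kJ


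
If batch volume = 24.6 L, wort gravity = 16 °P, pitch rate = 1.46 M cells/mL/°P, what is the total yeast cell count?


cells (billions) = rate · V_L · °P
cells = 1.46 · 24.6 · 16

574.6560 billion cells


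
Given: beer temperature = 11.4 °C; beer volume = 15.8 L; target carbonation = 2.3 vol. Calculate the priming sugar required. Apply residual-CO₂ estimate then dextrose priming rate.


residual = 14.695·(0.01821 + 0.09011·e^(−0.04·T));  sugar = (target − residual)·4.0·V
residual = 14.695·(0.01821 + 0.09011·e^(−0.04·11.4)) = 1.1069
sugar = (2.3 − 1.1069)·4.0·15.8

75.4058 g


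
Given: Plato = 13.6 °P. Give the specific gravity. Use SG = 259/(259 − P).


SG = 259/(259 − 13.6)

1.0554


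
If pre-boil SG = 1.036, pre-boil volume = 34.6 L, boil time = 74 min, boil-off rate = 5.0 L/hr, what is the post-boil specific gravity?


V_post = V_pre − rate·(t/60);  SG_post = 1 + (SG_pre−1)·V_pre/V_post
V_post = 34.6 − 5.0·(74/60) = 28.4333
SG_post = 1 + (1.036 − 1)·34.6/28.4333

1.0438


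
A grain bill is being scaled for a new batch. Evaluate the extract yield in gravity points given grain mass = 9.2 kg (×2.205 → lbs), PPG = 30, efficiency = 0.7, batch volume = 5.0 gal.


points = lbs × PPG × eff / vol
lbs = 9.2 × 2.205 = 20.2860
points = 20.2860 × 30 × 0.7 / 5.0

85.2012 points


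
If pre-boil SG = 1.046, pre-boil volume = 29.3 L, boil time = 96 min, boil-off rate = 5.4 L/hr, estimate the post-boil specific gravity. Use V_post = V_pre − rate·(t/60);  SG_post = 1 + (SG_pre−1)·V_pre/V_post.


V_post = 29.3 − 5.4·(96/60) = 20.6600
SG_post = 1 + (1.046 − 1)·29.3/20.6600

1.0652


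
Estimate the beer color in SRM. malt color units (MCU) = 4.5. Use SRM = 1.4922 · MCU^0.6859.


SRM = 1.4922 · 4.5^0.6859

4.1866 SRM


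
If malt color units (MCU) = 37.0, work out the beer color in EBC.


SRM = 1.4922·MCU^0.6859;  EBC = SRM·1.97
SRM = 1.4922·37.0^0.6859 = 17.7606
EBC = 17.7606·1.97

34.9883 EBC


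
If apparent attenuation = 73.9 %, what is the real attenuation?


RA = AA · 0.8192
RA = 73.9 · 0.8192

60.5389 %


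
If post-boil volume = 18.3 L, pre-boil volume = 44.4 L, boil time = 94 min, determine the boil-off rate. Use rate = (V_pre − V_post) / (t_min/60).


rate = (44.4 − 18.3) / (94/60)

16.6596 L/hr


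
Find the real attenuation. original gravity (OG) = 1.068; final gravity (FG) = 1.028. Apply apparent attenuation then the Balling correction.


AA = (OG−FG)/(OG−1)·100;  RA = AA·0.8192
AA = (1.068 − 1.028)/(1.068 − 1)·100 = 58.8235
RA = 58.8235·0.8192

48.1882 %


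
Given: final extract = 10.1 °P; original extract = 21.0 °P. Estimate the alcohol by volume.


SG = 259/(259 − P);  ABV = (OG − FG)·131.25
OG = 259/(259 − 21.0) = 1.0882
FG = 259/(259 − 10.1) = 1.0406
ABV = (1.0882 − 1.0406)·131.25

6.2549 % ABV


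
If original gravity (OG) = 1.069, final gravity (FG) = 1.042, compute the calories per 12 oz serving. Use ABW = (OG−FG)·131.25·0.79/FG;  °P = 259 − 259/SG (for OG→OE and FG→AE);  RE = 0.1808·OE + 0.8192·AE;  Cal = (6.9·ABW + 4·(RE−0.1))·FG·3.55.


ABW = (1.069 − 1.042)·131.25·0.79/1.042 = 2.6867
OE = 259 − 259/1.069 = 16.7175 °P
AE = 259 − 259/1.042 = 10.4395 °P
RE = 0.1808·16.7175 + 0.8192·10.4395 = 11.5746 °P
Cal = (6.9·2.6867 + 4·(11.5746−0.1))·1.042·3.55

238.3580 kcal


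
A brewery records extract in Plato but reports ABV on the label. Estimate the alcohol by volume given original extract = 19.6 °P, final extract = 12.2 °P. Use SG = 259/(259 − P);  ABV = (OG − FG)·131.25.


OG = 259/(259 − 19.6) = 1.0819
FG = 259/(259 − 12.2) = 1.0494
ABV = (1.0819 − 1.0494)·131.25

4.2576 % ABV


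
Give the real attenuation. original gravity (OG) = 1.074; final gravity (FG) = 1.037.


AA = (OG−FG)/(OG−1)·100;  RA = AA·0.8192
AA = (1.074 − 1.037)/(1.074 − 1)·100 = 50.0000
RA = 50.0000·0.8192

40.9600 %


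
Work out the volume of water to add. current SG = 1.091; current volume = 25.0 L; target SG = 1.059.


V_water = V·((SG_curr − 1)/(SG_target − 1) − 1)
V_water = 25.0·((1.091 − 1)/(1.059 − 1) − 1)

13.5593 L


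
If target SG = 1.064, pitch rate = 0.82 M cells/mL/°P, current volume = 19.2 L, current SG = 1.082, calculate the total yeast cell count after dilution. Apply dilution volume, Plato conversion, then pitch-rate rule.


V_w = V·((SG_c−1)/(SG_t−1)−1);  °P = 259 − 259/SG_t;  cells = rate·(V+V_w)·°P
V_w = 19.2·((1.082−1)/(1.064−1)−1) = 5.4000
V_final = 19.2 + 5.4000 = 24.6000
°P = 259 − 259/1.064 = 15.5789
cells = 0.82·24.6000·15.5789

314.2585 billion cells


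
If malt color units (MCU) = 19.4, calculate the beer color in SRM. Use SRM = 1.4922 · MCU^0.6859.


SRM = 1.4922 · 19.4^0.6859

11.4059 SRM


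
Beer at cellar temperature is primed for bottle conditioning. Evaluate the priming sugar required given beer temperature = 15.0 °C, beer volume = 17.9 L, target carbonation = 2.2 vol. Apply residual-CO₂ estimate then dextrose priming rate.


residual = 14.695·(0.01821 + 0.09011·e^(−0.04·T));  sugar = (target − residual)·4.0·V
residual = 14.695·(0.01821 + 0.09011·e^(−0.04·15.0)) = 0.9943
sugar = (2.2 − 0.9943)·4.0·17.9

86.3271 g


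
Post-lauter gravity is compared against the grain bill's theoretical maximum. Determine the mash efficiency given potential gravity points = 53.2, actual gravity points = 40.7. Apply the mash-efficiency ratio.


efficiency = actual / potential × 100
efficiency = 40.7 / 53.2 × 100

76.5038 %


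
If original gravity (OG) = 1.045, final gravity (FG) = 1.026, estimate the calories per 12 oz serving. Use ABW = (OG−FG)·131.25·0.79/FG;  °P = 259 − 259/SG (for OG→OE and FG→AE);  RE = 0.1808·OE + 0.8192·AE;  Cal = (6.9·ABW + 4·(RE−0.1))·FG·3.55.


ABW = (1.045 − 1.026)·131.25·0.79/1.026 = 1.9201
OE = 259 − 259/1.045 = 11.1531 °P
AE = 259 − 259/1.026 = 6.5634 °P
RE = 0.1808·11.1531 + 0.8192·6.5634 = 7.3932 °P
Cal = (6.9·1.9201 + 4·(7.3932−0.1))·1.026·3.55

154.5125 kcal


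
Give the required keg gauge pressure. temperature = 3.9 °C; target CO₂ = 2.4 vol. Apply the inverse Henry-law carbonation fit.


psi = vols/(0.01821 + 0.09011·e^(−0.04·T)) − 14.695
psi = 2.4/(0.01821 + 0.09011·e^(−0.04·3.9)) − 14.695

10.4875 psi


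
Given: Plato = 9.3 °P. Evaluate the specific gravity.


SG = 259/(259 − P)
SG = 259/(259 − 9.3)

1.0372


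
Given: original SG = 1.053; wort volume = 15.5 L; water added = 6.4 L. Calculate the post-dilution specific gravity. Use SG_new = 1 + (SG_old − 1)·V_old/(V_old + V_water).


pts = (1.053 − 1)·1000·15.5/(15.5 + 6.4) = 37.5114
SG_new = 1 + 37.5114/1000

1.0375


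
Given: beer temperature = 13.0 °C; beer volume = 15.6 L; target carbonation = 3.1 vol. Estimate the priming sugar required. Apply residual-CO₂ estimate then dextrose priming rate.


residual = 14.695·(0.01821 + 0.09011·e^(−0.04·T));  sugar = (target − residual)·4.0·V
residual = 14.695·(0.01821 + 0.09011·e^(−0.04·13.0)) = 1.0548
sugar = (3.1 − 1.0548)·4.0·15.6

127.6180 g


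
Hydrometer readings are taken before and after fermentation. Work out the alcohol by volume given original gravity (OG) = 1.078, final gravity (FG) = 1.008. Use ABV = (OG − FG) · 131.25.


ABV = (1.078 − 1.008) · 131.25

9.1875 % ABV


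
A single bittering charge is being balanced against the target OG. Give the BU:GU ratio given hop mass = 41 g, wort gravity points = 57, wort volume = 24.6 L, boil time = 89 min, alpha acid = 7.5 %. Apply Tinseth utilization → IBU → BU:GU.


U = 1.65·0.000125^(GP/1000)·(1−e^(−0.04t))/4.15;  IBU = (α/100)·m·U·1000/V;  BU:GU = IBU/GP
U = 1.65·0.000125^(57/1000)·(1−e^(−0.04·89))/4.15 = 0.2314
IBU = (7.5/100)·41·0.2314·1000/24.6 = 28.9294
BU:GU = 28.9294/57

0.5075


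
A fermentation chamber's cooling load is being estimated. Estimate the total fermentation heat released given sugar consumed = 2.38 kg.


Q = m_sugar · 590 kJ/kg
Q = 2.38 · 590

1404.2000 kJ


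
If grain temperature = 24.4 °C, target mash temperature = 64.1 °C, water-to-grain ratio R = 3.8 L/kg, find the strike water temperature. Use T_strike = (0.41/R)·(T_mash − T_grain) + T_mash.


T_strike = (0.41/3.8)·(64.1 − 24.4) + 64.1

68.3834 °C


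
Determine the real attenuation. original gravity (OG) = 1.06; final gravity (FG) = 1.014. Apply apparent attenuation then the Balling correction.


AA = (OG−FG)/(OG−1)·100;  RA = AA·0.8192
AA = (1.06 − 1.014)/(1.06 − 1)·100 = 76.6667
RA = 76.6667·0.8192

62.8053 %


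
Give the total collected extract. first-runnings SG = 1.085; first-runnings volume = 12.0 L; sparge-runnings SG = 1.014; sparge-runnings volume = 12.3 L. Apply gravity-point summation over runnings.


total = Σ (SG_i − 1)·1000·V_i
first = (1.085 − 1)·1000·12.0 = 1020.0000
sparge = (1.014 − 1)·1000·12.3 = 172.2000
total = 1020.0000 + 172.2000

1192.2000 gravity·L


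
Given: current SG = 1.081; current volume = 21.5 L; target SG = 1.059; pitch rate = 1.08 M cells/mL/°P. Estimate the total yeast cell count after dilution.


V_w = V·((SG_c−1)/(SG_t−1)−1);  °P = 259 − 259/SG_t;  cells = rate·(V+V_w)·°P
V_w = 21.5·((1.081−1)/(1.059−1)−1) = 8.0169
V_final = 21.5 + 8.0169 = 29.5169
°P = 259 − 259/1.059 = 14.4297
cells = 1.08·29.5169·14.4297

459.9928 billion cells


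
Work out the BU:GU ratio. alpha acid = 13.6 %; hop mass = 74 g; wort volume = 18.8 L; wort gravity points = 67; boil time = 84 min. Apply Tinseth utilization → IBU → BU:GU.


U = 1.65·0.000125^(GP/1000)·(1−e^(−0.04t))/4.15;  IBU = (α/100)·m·U·1000/V;  BU:GU = IBU/GP
U = 1.65·0.000125^(67/1000)·(1−e^(−0.04·84))/4.15 = 0.2102
IBU = (13.6/100)·74·0.2102·1000/18.8 = 112.5092
BU:GU = 112.5092/67

1.6792


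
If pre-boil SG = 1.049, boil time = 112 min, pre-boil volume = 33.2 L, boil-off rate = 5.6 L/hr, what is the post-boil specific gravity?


V_post = V_pre − rate·(t/60);  SG_post = 1 + (SG_pre−1)·V_pre/V_post
V_post = 33.2 − 5.6·(112/60) = 22.7467
SG_post = 1 + (1.049 − 1)·33.2/22.7467

1.0715


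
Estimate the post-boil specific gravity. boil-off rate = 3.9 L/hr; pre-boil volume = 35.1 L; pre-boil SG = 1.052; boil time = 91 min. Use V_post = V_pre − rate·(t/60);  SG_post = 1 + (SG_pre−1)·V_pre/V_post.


V_post = 35.1 − 3.9·(91/60) = 29.1850
SG_post = 1 + (1.052 − 1)·35.1/29.1850

1.0625


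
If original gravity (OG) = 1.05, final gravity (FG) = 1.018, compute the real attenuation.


AA = (OG−FG)/(OG−1)·100;  RA = AA·0.8192
AA = (1.05 − 1.018)/(1.05 − 1)·100 = 64.0000
RA = 64.0000·0.8192

52.4288 %


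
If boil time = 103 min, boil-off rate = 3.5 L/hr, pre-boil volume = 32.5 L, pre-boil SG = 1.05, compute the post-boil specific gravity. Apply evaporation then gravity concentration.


V_post = V_pre − rate·(t/60);  SG_post = 1 + (SG_pre−1)·V_pre/V_post
V_post = 32.5 − 3.5·(103/60) = 26.4917
SG_post = 1 + (1.05 − 1)·32.5/26.4917

1.0613


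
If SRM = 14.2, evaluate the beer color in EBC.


EBC = SRM · 1.97
EBC = 14.2 · 1.97

27.9740 EBC


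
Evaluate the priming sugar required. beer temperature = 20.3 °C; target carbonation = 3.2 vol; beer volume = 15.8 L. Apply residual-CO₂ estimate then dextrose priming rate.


residual = 14.695·(0.01821 + 0.09011·e^(−0.04·T));  sugar = (target − residual)·4.0·V
residual = 14.695·(0.01821 + 0.09011·e^(−0.04·20.3)) = 0.8555
sugar = (3.2 − 0.8555)·4.0·15.8

148.1733 g


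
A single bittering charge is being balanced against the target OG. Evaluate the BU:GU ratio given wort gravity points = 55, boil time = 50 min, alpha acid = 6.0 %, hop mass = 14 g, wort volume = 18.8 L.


U = 1.65·0.000125^(GP/1000)·(1−e^(−0.04t))/4.15;  IBU = (α/100)·m·U·1000/V;  BU:GU = IBU/GP
U = 1.65·0.000125^(55/1000)·(1−e^(−0.04·50))/4.15 = 0.2097
IBU = (6.0/100)·14·0.2097·1000/18.8 = 9.3699
BU:GU = 9.3699/55

0.1704


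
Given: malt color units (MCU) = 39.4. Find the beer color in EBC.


SRM = 1.4922·MCU^0.6859;  EBC = SRM·1.97
SRM = 1.4922·39.4^0.6859 = 18.5429
EBC = 18.5429·1.97

36.5295 EBC


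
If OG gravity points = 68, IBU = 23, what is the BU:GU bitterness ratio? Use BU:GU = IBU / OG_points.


BU:GU = 23 / 68

0.3382


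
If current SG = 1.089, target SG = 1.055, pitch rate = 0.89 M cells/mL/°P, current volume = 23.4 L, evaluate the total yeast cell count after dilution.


V_w = V·((SG_c−1)/(SG_t−1)−1);  °P = 259 − 259/SG_t;  cells = rate·(V+V_w)·°P
V_w = 23.4·((1.089−1)/(1.055−1)−1) = 14.4655
V_final = 23.4 + 14.4655 = 37.8655
°P = 259 − 259/1.055 = 13.5024
cells = 0.89·37.8655·13.5024

455.0333 billion cells


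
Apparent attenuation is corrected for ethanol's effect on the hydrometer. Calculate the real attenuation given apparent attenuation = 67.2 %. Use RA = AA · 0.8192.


RA = 67.2 · 0.8192

55.0502 %


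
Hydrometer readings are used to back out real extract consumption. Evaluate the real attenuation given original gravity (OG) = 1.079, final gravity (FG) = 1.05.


AA = (OG−FG)/(OG−1)·100;  RA = AA·0.8192
AA = (1.079 − 1.05)/(1.079 − 1)·100 = 36.7089
RA = 36.7089·0.8192

30.0719 %


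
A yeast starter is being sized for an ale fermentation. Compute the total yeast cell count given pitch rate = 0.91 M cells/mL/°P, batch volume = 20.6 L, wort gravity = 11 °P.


cells (billions) = rate · V_L · °P
cells = 0.91 · 20.6 · 11

206.2060 billion cells


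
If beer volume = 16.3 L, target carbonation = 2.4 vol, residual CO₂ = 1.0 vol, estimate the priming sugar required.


sugar = (target − residual)·4.0·V
sugar = (2.4 − 1.0)·4.0·16.3

91.2800 g


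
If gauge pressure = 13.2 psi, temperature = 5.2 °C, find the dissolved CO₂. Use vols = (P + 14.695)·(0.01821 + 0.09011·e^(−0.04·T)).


vols = (13.2 + 14.695)·(0.01821 + 0.09011·e^(−0.04·5.2))

2.5495 volumes


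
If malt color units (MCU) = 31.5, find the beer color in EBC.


SRM = 1.4922·MCU^0.6859;  EBC = SRM·1.97
SRM = 1.4922·31.5^0.6859 = 15.9044
EBC = 15.9044·1.97

31.3317 EBC


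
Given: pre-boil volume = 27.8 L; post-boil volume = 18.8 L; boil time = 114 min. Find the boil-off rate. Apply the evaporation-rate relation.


rate = (V_pre − V_post) / (t_min/60)
rate = (27.8 − 18.8) / (114/60)

4.7368 L/hr


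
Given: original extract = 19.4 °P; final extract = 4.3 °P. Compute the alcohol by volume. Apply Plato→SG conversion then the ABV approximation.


SG = 259/(259 − P);  ABV = (OG − FG)·131.25
OG = 259/(259 − 19.4) = 1.0810
FG = 259/(259 − 4.3) = 1.0169
ABV = (1.0810 − 1.0169)·131.25

8.4112 % ABV


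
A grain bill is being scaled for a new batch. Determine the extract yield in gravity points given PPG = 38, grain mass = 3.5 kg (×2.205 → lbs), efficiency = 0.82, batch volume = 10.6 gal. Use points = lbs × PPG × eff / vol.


lbs = 3.5 × 2.205 = 7.7175
points = 7.7175 × 38 × 0.82 / 10.6

22.6865 points


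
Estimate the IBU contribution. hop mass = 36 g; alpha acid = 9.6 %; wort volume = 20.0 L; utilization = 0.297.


IBU = (α/100)·mass·U·1000 / V
IBU = (9.6/100)·36·0.297·1000 / 20.0

51.3216 IBU


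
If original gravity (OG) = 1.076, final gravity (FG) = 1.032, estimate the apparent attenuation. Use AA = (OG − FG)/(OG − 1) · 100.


AA = (1.076 − 1.032)/(1.076 − 1) · 100

57.8947 %


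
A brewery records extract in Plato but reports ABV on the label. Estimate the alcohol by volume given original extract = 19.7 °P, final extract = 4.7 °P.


SG = 259/(259 − P);  ABV = (OG − FG)·131.25
OG = 259/(259 − 19.7) = 1.0823
FG = 259/(259 − 4.7) = 1.0185
ABV = (1.0823 − 1.0185)·131.25

8.3792 % ABV


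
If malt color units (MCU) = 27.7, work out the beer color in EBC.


SRM = 1.4922·MCU^0.6859;  EBC = SRM·1.97
SRM = 1.4922·27.7^0.6859 = 14.5621
EBC = 14.5621·1.97

28.6873 EBC


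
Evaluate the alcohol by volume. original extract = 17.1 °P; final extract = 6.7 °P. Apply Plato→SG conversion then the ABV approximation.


SG = 259/(259 − P);  ABV = (OG − FG)·131.25
OG = 259/(259 − 17.1) = 1.0707
FG = 259/(259 − 6.7) = 1.0266
ABV = (1.0707 − 1.0266)·131.25

5.7927 % ABV


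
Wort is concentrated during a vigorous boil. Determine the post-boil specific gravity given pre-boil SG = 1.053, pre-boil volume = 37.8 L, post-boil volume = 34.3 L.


SG_post = 1 + (SG_pre − 1)·V_pre/V_post
pts_pre = (1.053 − 1)·1000 = 53.0000
pts_post = 53.0000·37.8/34.3 = 58.4082
SG_post = 1 + 58.4082/1000

1.0584


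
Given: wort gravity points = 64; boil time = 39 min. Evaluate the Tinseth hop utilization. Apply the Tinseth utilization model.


U = 1.65·0.000125^(GP/1000) · (1 − e^(−0.04·t))/4.15
bigness = 1.65·0.000125^(64/1000) = 0.9283
boil_factor = (1 − e^(−0.04·39))/4.15 = 0.1903
U = 0.9283 · 0.1903

0.1767


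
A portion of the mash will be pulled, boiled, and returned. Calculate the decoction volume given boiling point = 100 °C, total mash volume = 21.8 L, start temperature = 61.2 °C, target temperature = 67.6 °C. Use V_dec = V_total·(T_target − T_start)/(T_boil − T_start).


V_dec = 21.8·(67.6 − 61.2)/(100 − 61.2)

3.5959 L


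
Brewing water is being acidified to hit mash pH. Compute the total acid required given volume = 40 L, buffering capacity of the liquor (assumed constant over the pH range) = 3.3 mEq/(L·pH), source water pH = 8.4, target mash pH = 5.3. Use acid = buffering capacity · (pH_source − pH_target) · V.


acid = 3.3 · (8.4 − 5.3) · 40

409.2000 mEq


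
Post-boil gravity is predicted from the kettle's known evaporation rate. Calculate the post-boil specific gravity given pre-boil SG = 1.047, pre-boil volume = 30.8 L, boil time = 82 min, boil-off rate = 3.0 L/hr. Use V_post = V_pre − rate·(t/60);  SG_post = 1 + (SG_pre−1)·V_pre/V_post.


V_post = 30.8 − 3.0·(82/60) = 26.7000
SG_post = 1 + (1.047 − 1)·30.8/26.7000

1.0542


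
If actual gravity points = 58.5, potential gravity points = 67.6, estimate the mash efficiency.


efficiency = actual / potential × 100
efficiency = 58.5 / 67.6 × 100

86.5385 %


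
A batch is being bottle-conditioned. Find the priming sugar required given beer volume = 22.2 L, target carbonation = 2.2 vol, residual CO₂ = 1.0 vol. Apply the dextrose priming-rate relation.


sugar = (target − residual)·4.0·V
sugar = (2.2 − 1.0)·4.0·22.2

106.5600 g


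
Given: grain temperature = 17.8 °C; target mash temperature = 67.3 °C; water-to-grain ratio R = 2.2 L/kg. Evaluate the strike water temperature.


T_strike = (0.41/R)·(T_mash − T_grain) + T_mash
T_strike = (0.41/2.2)·(67.3 − 17.8) + 67.3

76.5250 °C


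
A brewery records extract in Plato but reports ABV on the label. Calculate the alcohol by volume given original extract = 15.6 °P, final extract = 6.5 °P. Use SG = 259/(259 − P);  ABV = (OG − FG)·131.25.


OG = 259/(259 − 15.6) = 1.0641
FG = 259/(259 − 6.5) = 1.0257
ABV = (1.0641 − 1.0257)·131.25

5.0334 % ABV


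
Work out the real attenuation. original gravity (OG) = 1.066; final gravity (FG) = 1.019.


AA = (OG−FG)/(OG−1)·100;  RA = AA·0.8192
AA = (1.066 − 1.019)/(1.066 − 1)·100 = 71.2121
RA = 71.2121·0.8192

58.3370 %


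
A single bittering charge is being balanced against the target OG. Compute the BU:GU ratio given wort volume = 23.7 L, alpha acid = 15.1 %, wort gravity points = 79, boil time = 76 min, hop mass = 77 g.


U = 1.65·0.000125^(GP/1000)·(1−e^(−0.04t))/4.15;  IBU = (α/100)·m·U·1000/V;  BU:GU = IBU/GP
U = 1.65·0.000125^(79/1000)·(1−e^(−0.04·76))/4.15 = 0.1861
IBU = (15.1/100)·77·0.1861·1000/23.7 = 91.3110
BU:GU = 91.3110/79

1.1558


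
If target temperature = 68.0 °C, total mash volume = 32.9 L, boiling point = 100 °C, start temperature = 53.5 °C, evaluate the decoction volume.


V_dec = V_total·(T_target − T_start)/(T_boil − T_start)
V_dec = 32.9·(68.0 − 53.5)/(100 − 53.5)

10.2591 L


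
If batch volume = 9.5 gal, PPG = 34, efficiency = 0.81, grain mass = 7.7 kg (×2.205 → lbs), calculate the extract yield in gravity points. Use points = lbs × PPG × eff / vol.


lbs = 7.7 × 2.205 = 16.9785
points = 16.9785 × 34 × 0.81 / 9.5

49.2198 points


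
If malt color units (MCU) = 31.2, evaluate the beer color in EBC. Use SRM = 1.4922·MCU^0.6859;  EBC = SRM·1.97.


SRM = 1.4922·31.2^0.6859 = 15.8004
EBC = 15.8004·1.97

31.1268 EBC


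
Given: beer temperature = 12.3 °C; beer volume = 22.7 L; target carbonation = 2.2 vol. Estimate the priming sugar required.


residual = 14.695·(0.01821 + 0.09011·e^(−0.04·T));  sugar = (target − residual)·4.0·V
residual = 14.695·(0.01821 + 0.09011·e^(−0.04·12.3)) = 1.0772
sugar = (2.2 − 1.0772)·4.0·22.7

101.9507 g


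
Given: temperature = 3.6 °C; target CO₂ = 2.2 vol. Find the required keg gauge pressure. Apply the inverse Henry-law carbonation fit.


psi = vols/(0.01821 + 0.09011·e^(−0.04·T)) − 14.695
psi = 2.2/(0.01821 + 0.09011·e^(−0.04·3.6)) − 14.695

8.1657 psi


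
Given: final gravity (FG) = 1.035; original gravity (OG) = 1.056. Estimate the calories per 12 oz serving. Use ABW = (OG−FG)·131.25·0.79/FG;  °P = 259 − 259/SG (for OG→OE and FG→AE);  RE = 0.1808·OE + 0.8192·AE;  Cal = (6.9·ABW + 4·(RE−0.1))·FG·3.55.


ABW = (1.056 − 1.035)·131.25·0.79/1.035 = 2.1038
OE = 259 − 259/1.056 = 13.7348 °P
AE = 259 − 259/1.035 = 8.7585 °P
RE = 0.1808·13.7348 + 0.8192·8.7585 = 9.6582 °P
Cal = (6.9·2.1038 + 4·(9.6582−0.1))·1.035·3.55

193.8130 kcal


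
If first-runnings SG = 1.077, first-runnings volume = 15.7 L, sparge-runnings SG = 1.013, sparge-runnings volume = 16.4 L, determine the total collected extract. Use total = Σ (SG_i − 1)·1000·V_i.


first = (1.077 − 1)·1000·15.7 = 1208.9000
sparge = (1.013 − 1)·1000·16.4 = 213.2000
total = 1208.9000 + 213.2000

1422.1000 gravity·L


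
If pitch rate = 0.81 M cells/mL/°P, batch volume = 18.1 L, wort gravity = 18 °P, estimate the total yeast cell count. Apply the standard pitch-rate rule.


cells (billions) = rate · V_L · °P
cells = 0.81 · 18.1 · 18

263.8980 billion cells


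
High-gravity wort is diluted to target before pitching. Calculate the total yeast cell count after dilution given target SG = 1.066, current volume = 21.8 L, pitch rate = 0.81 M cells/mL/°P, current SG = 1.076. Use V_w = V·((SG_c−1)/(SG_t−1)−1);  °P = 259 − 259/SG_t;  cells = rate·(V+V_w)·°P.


V_w = 21.8·((1.076−1)/(1.066−1)−1) = 3.3030
V_final = 21.8 + 3.3030 = 25.1030
°P = 259 − 259/1.066 = 16.0356
cells = 0.81·25.1030·16.0356

326.0601 billion cells


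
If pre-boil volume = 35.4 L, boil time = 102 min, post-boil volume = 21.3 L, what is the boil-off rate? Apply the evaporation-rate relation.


rate = (V_pre − V_post) / (t_min/60)
rate = (35.4 − 21.3) / (102/60)

8.2941 L/hr


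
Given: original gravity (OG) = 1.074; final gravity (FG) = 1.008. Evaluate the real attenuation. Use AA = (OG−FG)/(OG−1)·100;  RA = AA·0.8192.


AA = (1.074 − 1.008)/(1.074 − 1)·100 = 89.1892
RA = 89.1892·0.8192

73.0638 %


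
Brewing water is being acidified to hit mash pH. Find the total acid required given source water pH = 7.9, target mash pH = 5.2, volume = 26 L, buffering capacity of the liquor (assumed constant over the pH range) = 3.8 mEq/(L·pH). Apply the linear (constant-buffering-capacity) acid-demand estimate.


acid = buffering capacity · (pH_source − pH_target) · V
acid = 3.8 · (7.9 − 5.2) · 26

266.7600 mEq


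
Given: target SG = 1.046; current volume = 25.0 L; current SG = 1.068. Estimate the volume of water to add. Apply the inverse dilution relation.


V_water = V·((SG_curr − 1)/(SG_target − 1) − 1)
V_water = 25.0·((1.068 − 1)/(1.046 − 1) − 1)

11.9565 L


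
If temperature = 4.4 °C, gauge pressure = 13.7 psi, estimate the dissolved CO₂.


vols = (P + 14.695)·(0.01821 + 0.09011·e^(−0.04·T))
vols = (13.7 + 14.695)·(0.01821 + 0.09011·e^(−0.04·4.4))

2.6628 volumes


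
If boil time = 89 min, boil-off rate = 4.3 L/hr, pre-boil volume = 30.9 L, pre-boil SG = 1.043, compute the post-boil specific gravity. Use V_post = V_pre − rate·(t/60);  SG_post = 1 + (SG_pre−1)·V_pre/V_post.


V_post = 30.9 − 4.3·(89/60) = 24.5217
SG_post = 1 + (1.043 − 1)·30.9/24.5217

1.0542


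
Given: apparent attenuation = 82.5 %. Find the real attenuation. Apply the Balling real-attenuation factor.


RA = AA · 0.8192
RA = 82.5 · 0.8192

67.5840 %


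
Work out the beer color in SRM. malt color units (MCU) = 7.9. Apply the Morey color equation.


SRM = 1.4922 · MCU^0.6859
SRM = 1.4922 · 7.9^0.6859

6.1590 SRM


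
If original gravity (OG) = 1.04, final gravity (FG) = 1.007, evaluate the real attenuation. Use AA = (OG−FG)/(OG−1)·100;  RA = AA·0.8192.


AA = (1.04 − 1.007)/(1.04 − 1)·100 = 82.5000
RA = 82.5000·0.8192

67.5840 %


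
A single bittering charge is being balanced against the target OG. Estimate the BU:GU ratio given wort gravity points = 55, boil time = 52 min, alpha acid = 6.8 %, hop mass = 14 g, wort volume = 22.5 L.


U = 1.65·0.000125^(GP/1000)·(1−e^(−0.04t))/4.15;  IBU = (α/100)·m·U·1000/V;  BU:GU = IBU/GP
U = 1.65·0.000125^(55/1000)·(1−e^(−0.04·52))/4.15 = 0.2122
IBU = (6.8/100)·14·0.2122·1000/22.5 = 8.9797
BU:GU = 8.9797/55

0.1633


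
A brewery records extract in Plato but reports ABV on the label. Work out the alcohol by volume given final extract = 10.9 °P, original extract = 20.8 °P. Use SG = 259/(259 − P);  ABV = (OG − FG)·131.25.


OG = 259/(259 − 20.8) = 1.0873
FG = 259/(259 − 10.9) = 1.0439
ABV = (1.0873 − 1.0439)·131.25

5.6946 % ABV


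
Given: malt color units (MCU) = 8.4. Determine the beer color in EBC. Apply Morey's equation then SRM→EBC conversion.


SRM = 1.4922·MCU^0.6859;  EBC = SRM·1.97
SRM = 1.4922·8.4^0.6859 = 6.4238
EBC = 6.4238·1.97

12.6548 EBC


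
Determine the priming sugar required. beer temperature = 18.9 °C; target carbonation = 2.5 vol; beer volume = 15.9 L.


residual = 14.695·(0.01821 + 0.09011·e^(−0.04·T));  sugar = (target − residual)·4.0·V
residual = 14.695·(0.01821 + 0.09011·e^(−0.04·18.9)) = 0.8893
sugar = (2.5 − 0.8893)·4.0·15.9

102.4376 g


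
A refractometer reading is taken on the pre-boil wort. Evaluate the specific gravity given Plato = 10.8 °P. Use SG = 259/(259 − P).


SG = 259/(259 − 10.8)

1.0435
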